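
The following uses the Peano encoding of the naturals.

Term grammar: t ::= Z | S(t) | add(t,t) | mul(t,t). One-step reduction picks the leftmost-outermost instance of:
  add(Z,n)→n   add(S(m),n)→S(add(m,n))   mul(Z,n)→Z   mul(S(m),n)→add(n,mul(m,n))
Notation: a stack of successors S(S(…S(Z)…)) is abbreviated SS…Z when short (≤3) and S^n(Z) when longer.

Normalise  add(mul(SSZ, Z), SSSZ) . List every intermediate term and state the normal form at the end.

  start: add(mul(SSZ, Z), SSSZ)
  [1] add(add(Z, mul(SZ, Z)), SSSZ)
  [2] add(mul(SZ, Z), SSSZ)
  [3] add(add(Z, mul(Z, Z)), SSSZ)
  [4] add(mul(Z, Z), SSSZ)
  [5] add(Z, SSSZ)
  [6] SSSZ

Answer: normal form = SSSZ  (in 6 steps)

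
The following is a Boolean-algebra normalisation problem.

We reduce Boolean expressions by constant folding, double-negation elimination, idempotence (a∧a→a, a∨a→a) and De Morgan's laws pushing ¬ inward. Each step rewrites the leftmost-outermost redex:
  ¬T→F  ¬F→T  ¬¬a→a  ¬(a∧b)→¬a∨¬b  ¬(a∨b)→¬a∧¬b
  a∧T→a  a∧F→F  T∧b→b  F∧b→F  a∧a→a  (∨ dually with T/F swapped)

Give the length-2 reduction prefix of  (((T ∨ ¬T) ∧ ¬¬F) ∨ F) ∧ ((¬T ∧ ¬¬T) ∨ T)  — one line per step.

Answer: after 2 steps: (T ∧ ¬¬F) ∧ ((¬T ∧ ¬¬T) ∨ T)

Reduction:
  start: (((T ∨ ¬T) ∧ ¬¬F) ∨ F) ∧ ((¬T ∧ ¬¬T) ∨ T)
  →1  ((T ∨ ¬T) ∧ ¬¬F) ∧ ((¬T ∧ ¬¬T) ∨ T)
  →2  (T ∧ ¬¬F) ∧ ((¬T ∧ ¬¬T) ∨ T)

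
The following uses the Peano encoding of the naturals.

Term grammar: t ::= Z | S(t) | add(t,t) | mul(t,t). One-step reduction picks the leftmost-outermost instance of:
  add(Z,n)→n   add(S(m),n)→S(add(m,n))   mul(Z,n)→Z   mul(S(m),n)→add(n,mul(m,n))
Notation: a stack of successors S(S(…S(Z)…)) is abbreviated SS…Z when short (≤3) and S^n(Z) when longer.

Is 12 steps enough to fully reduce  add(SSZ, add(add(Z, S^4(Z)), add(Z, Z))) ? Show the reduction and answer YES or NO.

Answer: YES — reaches normal form S^6(Z) in 10 ≤ 12 steps

Reduction:
  start: add(SSZ, add(add(Z, S^4(Z)), add(Z, Z)))
  →1  S(add(SZ, add(add(Z, S^4(Z)), add(Z, Z))))
  →2  S(S(add(Z, add(add(Z, S^4(Z)), add(Z, Z)))))
  →3  S(S(add(add(Z, S^4(Z)), add(Z, Z))))
  →4  S(S(add(S^4(Z), add(Z, Z))))
  →5  S(S(S(add(SSSZ, add(Z, Z)))))
  →6  S(S(S(S(add(SSZ, add(Z, Z))))))
  →7  S(S(S(S(S(add(SZ, add(Z, Z)))))))
  →8  S(S(S(S(S(S(add(Z, add(Z, Z))))))))
  →9  S(S(S(S(S(S(add(Z, Z)))))))
  →10  S^6(Z)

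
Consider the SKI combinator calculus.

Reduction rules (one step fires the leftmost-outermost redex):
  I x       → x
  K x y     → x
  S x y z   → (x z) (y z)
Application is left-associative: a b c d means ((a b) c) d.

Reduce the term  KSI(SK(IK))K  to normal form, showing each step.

Answer: normal form = S(SKK)K  (in 2 steps)

Derivation:
  start: KSI(SK(IK))K
  →1  S(SK(IK))K
  →2  S(SKK)K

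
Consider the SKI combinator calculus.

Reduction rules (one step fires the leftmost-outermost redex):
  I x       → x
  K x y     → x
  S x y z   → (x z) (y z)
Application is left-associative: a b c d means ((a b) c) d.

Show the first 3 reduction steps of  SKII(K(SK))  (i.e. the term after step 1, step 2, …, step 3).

Answer: after 3 steps: K(SK)

Derivation:
  start: SKII(K(SK))
  →1  KI(II)(K(SK))
  →2  I(K(SK))
  →3  K(SK)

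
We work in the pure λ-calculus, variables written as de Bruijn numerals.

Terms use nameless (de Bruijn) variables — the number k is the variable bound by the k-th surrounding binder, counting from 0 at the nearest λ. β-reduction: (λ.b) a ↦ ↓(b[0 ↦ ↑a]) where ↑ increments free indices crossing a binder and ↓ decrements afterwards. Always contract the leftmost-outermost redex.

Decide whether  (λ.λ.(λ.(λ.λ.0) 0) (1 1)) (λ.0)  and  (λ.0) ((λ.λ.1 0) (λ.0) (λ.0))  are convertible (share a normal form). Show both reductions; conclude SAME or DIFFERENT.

Term A:
  start: (λ.λ.(λ.(λ.λ.0) 0) (1 1)) (λ.0)
  →1  λ.(λ.(λ.λ.0) 0) ((λ.0) (λ.0))
  →2  λ.(λ.λ.0) ((λ.0) (λ.0))
  →3  λ.λ.0

Term B:
  start: (λ.0) ((λ.λ.1 0) (λ.0) (λ.0))
  →1  (λ.λ.1 0) (λ.0) (λ.0)
  →2  (λ.(λ.0) 0) (λ.0)
  →3  (λ.0) (λ.0)
  →4  λ.0

Answer: DIFFERENT — A ⇓ λ.λ.0, B ⇓ λ.0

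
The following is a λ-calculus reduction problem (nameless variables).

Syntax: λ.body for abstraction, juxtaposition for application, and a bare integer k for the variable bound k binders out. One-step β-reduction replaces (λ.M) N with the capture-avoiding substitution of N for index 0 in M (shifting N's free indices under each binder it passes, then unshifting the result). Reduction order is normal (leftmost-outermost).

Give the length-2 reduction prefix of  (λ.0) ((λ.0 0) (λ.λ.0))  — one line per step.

Answer: after 2 steps: (λ.λ.0) (λ.λ.0)

Working:
  start: (λ.0) ((λ.0 0) (λ.λ.0))
  [1] (λ.0 0) (λ.λ.0)
  [2] (λ.λ.0) (λ.λ.0)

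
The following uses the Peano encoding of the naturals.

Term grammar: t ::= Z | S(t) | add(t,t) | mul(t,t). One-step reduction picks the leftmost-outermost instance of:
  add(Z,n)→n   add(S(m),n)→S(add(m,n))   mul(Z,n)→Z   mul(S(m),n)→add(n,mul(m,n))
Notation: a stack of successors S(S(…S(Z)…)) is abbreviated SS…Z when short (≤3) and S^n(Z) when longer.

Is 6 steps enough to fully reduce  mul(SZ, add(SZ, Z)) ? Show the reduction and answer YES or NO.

Answer: YES — reaches normal form SZ in 6 ≤ 6 steps

Reduction:
  start: mul(SZ, add(SZ, Z))
  [1] add(add(SZ, Z), mul(Z, add(SZ, Z)))
  [2] add(S(add(Z, Z)), mul(Z, add(SZ, Z)))
  [3] S(add(add(Z, Z), mul(Z, add(SZ, Z))))
  [4] S(add(Z, mul(Z, add(SZ, Z))))
  [5] S(mul(Z, add(SZ, Z)))
  [6] SZ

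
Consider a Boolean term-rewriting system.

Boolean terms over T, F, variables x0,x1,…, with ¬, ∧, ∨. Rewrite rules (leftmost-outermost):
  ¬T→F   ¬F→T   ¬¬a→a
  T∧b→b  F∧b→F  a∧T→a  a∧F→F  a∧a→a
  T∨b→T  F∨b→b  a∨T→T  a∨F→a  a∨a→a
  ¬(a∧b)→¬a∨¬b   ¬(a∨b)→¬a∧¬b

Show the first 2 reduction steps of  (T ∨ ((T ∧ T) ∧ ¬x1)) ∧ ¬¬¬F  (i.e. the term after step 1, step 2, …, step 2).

  start: (T ∨ ((T ∧ T) ∧ ¬x1)) ∧ ¬¬¬F
  →1  T ∧ ¬¬¬F
  →2  ¬¬¬F

Answer: after 2 steps: ¬¬¬F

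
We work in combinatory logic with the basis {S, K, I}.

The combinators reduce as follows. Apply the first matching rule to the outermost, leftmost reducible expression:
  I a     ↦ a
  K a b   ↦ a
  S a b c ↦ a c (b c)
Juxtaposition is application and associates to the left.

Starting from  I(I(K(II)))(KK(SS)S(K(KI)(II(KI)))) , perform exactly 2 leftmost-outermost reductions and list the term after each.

Answer: after 2 steps: K(II)(KK(SS)S(K(KI)(II(KI))))

Reduction:
  start: I(I(K(II)))(KK(SS)S(K(KI)(II(KI))))
  →1  I(K(II))(KK(SS)S(K(KI)(II(KI))))
  →2  K(II)(KK(SS)S(K(KI)(II(KI))))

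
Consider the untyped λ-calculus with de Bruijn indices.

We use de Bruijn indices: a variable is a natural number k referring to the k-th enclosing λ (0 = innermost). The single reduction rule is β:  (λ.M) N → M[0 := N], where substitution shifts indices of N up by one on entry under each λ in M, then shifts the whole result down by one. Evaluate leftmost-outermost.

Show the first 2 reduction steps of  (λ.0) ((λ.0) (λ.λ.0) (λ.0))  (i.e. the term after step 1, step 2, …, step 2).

  start: (λ.0) ((λ.0) (λ.λ.0) (λ.0))
  [1] (λ.0) (λ.λ.0) (λ.0)
  [2] (λ.λ.0) (λ.0)

Answer: after 2 steps: (λ.λ.0) (λ.0)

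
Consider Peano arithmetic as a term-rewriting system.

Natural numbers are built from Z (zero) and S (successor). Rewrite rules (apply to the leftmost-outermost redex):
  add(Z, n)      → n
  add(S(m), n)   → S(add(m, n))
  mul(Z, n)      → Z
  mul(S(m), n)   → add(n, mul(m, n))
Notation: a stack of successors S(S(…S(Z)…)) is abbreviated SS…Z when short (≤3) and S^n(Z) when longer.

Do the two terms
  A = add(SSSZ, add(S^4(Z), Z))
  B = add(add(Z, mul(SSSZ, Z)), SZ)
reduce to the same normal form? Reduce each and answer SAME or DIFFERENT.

Answer: DIFFERENT — A ⇓ S^7(Z), B ⇓ SZ

Working:
Term A:
  start: add(SSSZ, add(S^4(Z), Z))
  →1  S(add(SSZ, add(S^4(Z), Z)))
  →2  S(S(add(SZ, add(S^4(Z), Z))))
  →3  S(S(S(add(Z, add(S^4(Z), Z)))))
  →4  S(S(S(add(S^4(Z), Z))))
  →5  S(S(S(S(add(SSSZ, Z)))))
  →6  S(S(S(S(S(add(SSZ, Z))))))
  →7  S(S(S(S(S(S(add(SZ, Z)))))))
  →8  S(S(S(S(S(S(S(add(Z, Z))))))))
  →9  S^7(Z)

Term B:
  start: add(add(Z, mul(SSSZ, Z)), SZ)
  →1  add(mul(SSSZ, Z), SZ)
  →2  add(add(Z, mul(SSZ, Z)), SZ)
  →3  add(mul(SSZ, Z), SZ)
  →4  add(add(Z, mul(SZ, Z)), SZ)
  →5  add(mul(SZ, Z), SZ)
  →6  add(add(Z, mul(Z, Z)), SZ)
  →7  add(mul(Z, Z), SZ)
  →8  add(Z, SZ)
  →9  SZ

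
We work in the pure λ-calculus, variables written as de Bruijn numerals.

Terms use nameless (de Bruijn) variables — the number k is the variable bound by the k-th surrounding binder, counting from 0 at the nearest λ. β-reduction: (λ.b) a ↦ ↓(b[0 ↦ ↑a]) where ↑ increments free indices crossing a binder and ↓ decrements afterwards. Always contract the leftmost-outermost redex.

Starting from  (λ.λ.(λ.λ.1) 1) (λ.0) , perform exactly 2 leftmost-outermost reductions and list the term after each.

  start: (λ.λ.(λ.λ.1) 1) (λ.0)
  step 1: λ.(λ.λ.1) (λ.0)
  step 2: λ.λ.λ.0

Answer: after 2 steps: λ.λ.λ.0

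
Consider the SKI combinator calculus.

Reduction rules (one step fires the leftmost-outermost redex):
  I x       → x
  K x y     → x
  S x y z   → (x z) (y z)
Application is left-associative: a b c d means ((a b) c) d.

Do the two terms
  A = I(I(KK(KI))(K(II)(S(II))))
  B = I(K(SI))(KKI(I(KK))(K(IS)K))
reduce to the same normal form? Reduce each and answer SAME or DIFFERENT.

Answer: DIFFERENT — A ⇓ KI, B ⇓ SI

Derivation:
Term A:
  start: I(I(KK(KI))(K(II)(S(II))))
  [1] I(KK(KI))(K(II)(S(II)))
  [2] KK(KI)(K(II)(S(II)))
  [3] K(K(II)(S(II)))
  [4] K(II)
  [5] KI

Term B:
  start: I(K(SI))(KKI(I(KK))(K(IS)K))
  [1] K(SI)(KKI(I(KK))(K(IS)K))
  [2] SI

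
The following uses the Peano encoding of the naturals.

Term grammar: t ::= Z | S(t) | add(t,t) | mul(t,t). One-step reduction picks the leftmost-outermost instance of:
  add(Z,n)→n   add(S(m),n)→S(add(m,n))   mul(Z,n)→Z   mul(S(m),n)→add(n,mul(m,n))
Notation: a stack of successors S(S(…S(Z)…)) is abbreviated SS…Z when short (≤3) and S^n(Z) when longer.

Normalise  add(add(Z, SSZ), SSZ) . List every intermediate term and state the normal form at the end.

Answer: normal form = S^4(Z)  (in 4 steps)

Derivation:
  start: add(add(Z, SSZ), SSZ)
  [1] add(SSZ, SSZ)
  [2] S(add(SZ, SSZ))
  [3] S(S(add(Z, SSZ)))
  [4] S^4(Z)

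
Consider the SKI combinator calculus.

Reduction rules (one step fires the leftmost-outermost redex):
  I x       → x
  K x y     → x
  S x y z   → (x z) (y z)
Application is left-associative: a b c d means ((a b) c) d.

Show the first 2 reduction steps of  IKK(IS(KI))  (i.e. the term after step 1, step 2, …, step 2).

  start: IKK(IS(KI))
  [1] KK(IS(KI))
  [2] K

Answer: after 2 steps: K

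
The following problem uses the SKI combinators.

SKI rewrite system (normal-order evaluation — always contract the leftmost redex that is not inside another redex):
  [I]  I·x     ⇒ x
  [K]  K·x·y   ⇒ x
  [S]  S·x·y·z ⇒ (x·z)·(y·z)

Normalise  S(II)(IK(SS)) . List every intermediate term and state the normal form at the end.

  start: S(II)(IK(SS))
  step 1: SI(IK(SS))
  step 2: SI(K(SS))

Answer: normal form = SI(K(SS))  (in 2 steps)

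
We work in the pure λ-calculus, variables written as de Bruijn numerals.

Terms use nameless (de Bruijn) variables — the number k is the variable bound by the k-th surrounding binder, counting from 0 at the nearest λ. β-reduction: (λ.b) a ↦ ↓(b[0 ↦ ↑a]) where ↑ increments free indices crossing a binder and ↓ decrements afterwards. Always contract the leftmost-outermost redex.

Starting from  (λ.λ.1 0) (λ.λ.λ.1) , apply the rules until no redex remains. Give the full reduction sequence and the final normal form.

Answer: normal form = λ.λ.λ.1  (in 2 steps)

Derivation:
  start: (λ.λ.1 0) (λ.λ.λ.1)
  step 1: λ.(λ.λ.λ.1) 0
  step 2: λ.λ.λ.1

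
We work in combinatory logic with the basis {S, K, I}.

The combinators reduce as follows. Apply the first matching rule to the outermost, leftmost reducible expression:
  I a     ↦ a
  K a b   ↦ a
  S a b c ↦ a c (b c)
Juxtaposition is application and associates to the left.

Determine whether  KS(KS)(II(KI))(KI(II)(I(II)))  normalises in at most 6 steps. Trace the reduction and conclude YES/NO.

  start: KS(KS)(II(KI))(KI(II)(I(II)))
  →1  S(II(KI))(KI(II)(I(II)))
  →2  S(I(KI))(KI(II)(I(II)))
  →3  S(KI)(KI(II)(I(II)))
  →4  S(KI)(I(I(II)))
  →5  S(KI)(I(II))
  →6  S(KI)(II)

Answer: NO — after 6 steps the term is S(KI)(II), not yet normal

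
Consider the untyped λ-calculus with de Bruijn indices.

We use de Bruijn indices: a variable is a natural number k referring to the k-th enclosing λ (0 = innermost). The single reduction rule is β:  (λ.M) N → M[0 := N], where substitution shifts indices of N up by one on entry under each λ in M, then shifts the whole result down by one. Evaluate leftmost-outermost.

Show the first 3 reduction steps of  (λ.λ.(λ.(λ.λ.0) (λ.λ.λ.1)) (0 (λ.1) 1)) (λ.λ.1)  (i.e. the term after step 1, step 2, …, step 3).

Answer: after 3 steps: λ.λ.0

Reduction:
  start: (λ.λ.(λ.(λ.λ.0) (λ.λ.λ.1)) (0 (λ.1) 1)) (λ.λ.1)
  [1] λ.(λ.(λ.λ.0) (λ.λ.λ.1)) (0 (λ.1) (λ.λ.1))
  [2] λ.(λ.λ.0) (λ.λ.λ.1)
  [3] λ.λ.0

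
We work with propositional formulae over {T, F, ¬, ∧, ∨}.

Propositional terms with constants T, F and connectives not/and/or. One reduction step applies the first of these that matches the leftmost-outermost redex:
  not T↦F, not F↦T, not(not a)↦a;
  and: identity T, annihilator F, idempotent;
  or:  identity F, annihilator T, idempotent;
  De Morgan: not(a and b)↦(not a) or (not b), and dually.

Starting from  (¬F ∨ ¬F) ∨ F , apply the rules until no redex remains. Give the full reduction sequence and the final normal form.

  start: (¬F ∨ ¬F) ∨ F
  step 1: ¬F ∨ ¬F
  step 2: ¬F
  step 3: T

Answer: normal form = T  (in 3 steps)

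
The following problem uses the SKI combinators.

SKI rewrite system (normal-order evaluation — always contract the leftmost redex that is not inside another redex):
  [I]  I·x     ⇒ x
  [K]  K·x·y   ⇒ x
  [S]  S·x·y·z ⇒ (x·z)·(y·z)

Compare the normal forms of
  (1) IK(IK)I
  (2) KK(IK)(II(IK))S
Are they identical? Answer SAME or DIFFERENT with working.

Term A:
  start: IK(IK)I
  step 1: K(IK)I
  step 2: IK
  step 3: K

Term B:
  start: KK(IK)(II(IK))S
  step 1: K(II(IK))S
  step 2: II(IK)
  step 3: I(IK)
  step 4: IK
  step 5: K

Answer: SAME — A ⇓ K, B ⇓ K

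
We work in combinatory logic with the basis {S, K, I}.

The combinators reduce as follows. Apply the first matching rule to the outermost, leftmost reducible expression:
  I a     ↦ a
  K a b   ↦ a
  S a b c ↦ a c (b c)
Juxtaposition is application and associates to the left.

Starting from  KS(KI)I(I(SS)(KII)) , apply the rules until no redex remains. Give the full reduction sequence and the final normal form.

Answer: normal form = SI(SSI)  (in 3 steps)

Reduction:
  start: KS(KI)I(I(SS)(KII))
  step 1: SI(I(SS)(KII))
  step 2: SI(SS(KII))
  step 3: SI(SSI)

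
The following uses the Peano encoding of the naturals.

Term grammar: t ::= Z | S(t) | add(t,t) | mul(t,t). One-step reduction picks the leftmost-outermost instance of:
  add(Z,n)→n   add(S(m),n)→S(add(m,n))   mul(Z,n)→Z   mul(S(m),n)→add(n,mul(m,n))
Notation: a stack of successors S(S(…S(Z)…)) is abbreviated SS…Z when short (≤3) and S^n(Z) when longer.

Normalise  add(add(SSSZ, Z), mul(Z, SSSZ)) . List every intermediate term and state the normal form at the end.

  start: add(add(SSSZ, Z), mul(Z, SSSZ))
  →1  add(S(add(SSZ, Z)), mul(Z, SSSZ))
  →2  S(add(add(SSZ, Z), mul(Z, SSSZ)))
  →3  S(add(S(add(SZ, Z)), mul(Z, SSSZ)))
  →4  S(S(add(add(SZ, Z), mul(Z, SSSZ))))
  →5  S(S(add(S(add(Z, Z)), mul(Z, SSSZ))))
  →6  S(S(S(add(add(Z, Z), mul(Z, SSSZ)))))
  →7  S(S(S(add(Z, mul(Z, SSSZ)))))
  →8  S(S(S(mul(Z, SSSZ))))
  →9  SSSZ

Answer: normal form = SSSZ  (in 9 steps)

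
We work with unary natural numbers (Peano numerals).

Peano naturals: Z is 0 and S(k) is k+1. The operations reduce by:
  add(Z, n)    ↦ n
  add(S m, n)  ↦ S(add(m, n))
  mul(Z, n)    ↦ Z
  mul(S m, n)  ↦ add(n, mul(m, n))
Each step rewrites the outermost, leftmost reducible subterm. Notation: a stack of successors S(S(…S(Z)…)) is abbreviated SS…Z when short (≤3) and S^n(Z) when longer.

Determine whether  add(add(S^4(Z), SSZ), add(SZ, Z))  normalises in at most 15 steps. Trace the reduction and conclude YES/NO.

  start: add(add(S^4(Z), SSZ), add(SZ, Z))
  [1] add(S(add(SSSZ, SSZ)), add(SZ, Z))
  [2] S(add(add(SSSZ, SSZ), add(SZ, Z)))
  [3] S(add(S(add(SSZ, SSZ)), add(SZ, Z)))
  [4] S(S(add(add(SSZ, SSZ), add(SZ, Z))))
  [5] S(S(add(S(add(SZ, SSZ)), add(SZ, Z))))
  [6] S(S(S(add(add(SZ, SSZ), add(SZ, Z)))))
  [7] S(S(S(add(S(add(Z, SSZ)), add(SZ, Z)))))
  [8] S(S(S(S(add(add(Z, SSZ), add(SZ, Z))))))
  [9] S(S(S(S(add(SSZ, add(SZ, Z))))))
  [10] S(S(S(S(S(add(SZ, add(SZ, Z)))))))
  [11] S(S(S(S(S(S(add(Z, add(SZ, Z))))))))
  [12] S(S(S(S(S(S(add(SZ, Z)))))))
  [13] S(S(S(S(S(S(S(add(Z, Z))))))))
  [14] S^7(Z)

Answer: YES — reaches normal form S^7(Z) in 14 ≤ 15 steps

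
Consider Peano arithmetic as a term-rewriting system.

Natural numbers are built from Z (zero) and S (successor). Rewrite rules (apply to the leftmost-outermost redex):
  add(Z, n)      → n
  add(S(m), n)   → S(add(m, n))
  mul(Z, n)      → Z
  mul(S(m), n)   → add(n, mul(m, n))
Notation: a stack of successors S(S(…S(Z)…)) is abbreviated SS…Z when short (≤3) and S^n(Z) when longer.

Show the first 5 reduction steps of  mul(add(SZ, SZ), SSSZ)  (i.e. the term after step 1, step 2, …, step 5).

  start: mul(add(SZ, SZ), SSSZ)
  step 1: mul(S(add(Z, SZ)), SSSZ)
  step 2: add(SSSZ, mul(add(Z, SZ), SSSZ))
  step 3: S(add(SSZ, mul(add(Z, SZ), SSSZ)))
  step 4: S(S(add(SZ, mul(add(Z, SZ), SSSZ))))
  step 5: S(S(S(add(Z, mul(add(Z, SZ), SSSZ)))))

Answer: after 5 steps: S(S(S(add(Z, mul(add(Z, SZ), SSSZ)))))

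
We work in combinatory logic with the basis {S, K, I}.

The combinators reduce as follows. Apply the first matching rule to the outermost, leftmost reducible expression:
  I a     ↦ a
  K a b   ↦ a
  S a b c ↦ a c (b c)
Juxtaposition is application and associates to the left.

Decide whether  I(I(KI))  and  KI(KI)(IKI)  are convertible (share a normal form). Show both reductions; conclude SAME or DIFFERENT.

Answer: SAME — A ⇓ KI, B ⇓ KI

Reduction:
Term A:
  start: I(I(KI))
  step 1: I(KI)
  step 2: KI

Term B:
  start: KI(KI)(IKI)
  step 1: I(IKI)
  step 2: IKI
  step 3: KI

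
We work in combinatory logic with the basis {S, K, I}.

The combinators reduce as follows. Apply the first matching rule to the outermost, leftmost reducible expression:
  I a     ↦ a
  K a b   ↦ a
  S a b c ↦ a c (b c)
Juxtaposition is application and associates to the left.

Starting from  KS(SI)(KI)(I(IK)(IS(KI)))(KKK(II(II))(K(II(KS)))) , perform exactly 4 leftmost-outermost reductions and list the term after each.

  start: KS(SI)(KI)(I(IK)(IS(KI)))(KKK(II(II))(K(II(KS))))
  [1] S(KI)(I(IK)(IS(KI)))(KKK(II(II))(K(II(KS))))
  [2] KI(KKK(II(II))(K(II(KS))))(I(IK)(IS(KI))(KKK(II(II))(K(II(KS)))))
  [3] I(I(IK)(IS(KI))(KKK(II(II))(K(II(KS)))))
  [4] I(IK)(IS(KI))(KKK(II(II))(K(II(KS))))

Answer: after 4 steps: I(IK)(IS(KI))(KKK(II(II))(K(II(KS))))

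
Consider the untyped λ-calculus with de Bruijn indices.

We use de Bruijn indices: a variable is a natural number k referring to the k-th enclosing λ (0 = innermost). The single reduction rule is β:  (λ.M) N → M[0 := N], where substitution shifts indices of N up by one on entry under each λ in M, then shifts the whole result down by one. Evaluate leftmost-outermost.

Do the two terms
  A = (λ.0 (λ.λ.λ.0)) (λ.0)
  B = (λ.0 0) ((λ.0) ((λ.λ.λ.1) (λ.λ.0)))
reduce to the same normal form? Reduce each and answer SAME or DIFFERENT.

Term A:
  start: (λ.0 (λ.λ.λ.0)) (λ.0)
  →1  (λ.0) (λ.λ.λ.0)
  →2  λ.λ.λ.0

Term B:
  start: (λ.0 0) ((λ.0) ((λ.λ.λ.1) (λ.λ.0)))
  →1  (λ.0) ((λ.λ.λ.1) (λ.λ.0)) ((λ.0) ((λ.λ.λ.1) (λ.λ.0)))
  →2  (λ.λ.λ.1) (λ.λ.0) ((λ.0) ((λ.λ.λ.1) (λ.λ.0)))
  →3  (λ.λ.1) ((λ.0) ((λ.λ.λ.1) (λ.λ.0)))
  →4  λ.(λ.0) ((λ.λ.λ.1) (λ.λ.0))
  →5  λ.(λ.λ.λ.1) (λ.λ.0)
  →6  λ.λ.λ.1

Answer: DIFFERENT — A ⇓ λ.λ.λ.0, B ⇓ λ.λ.λ.1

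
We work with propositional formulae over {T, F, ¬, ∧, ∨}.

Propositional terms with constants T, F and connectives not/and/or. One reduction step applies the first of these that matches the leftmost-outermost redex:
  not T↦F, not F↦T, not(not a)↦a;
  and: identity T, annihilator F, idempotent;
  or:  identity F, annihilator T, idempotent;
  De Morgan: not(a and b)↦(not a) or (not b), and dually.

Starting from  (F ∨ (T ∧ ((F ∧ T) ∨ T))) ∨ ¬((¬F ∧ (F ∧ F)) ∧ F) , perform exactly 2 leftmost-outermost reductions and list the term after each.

Answer: after 2 steps: ((F ∧ T) ∨ T) ∨ ¬((¬F ∧ (F ∧ F)) ∧ F)

Working:
  start: (F ∨ (T ∧ ((F ∧ T) ∨ T))) ∨ ¬((¬F ∧ (F ∧ F)) ∧ F)
  →1  (T ∧ ((F ∧ T) ∨ T)) ∨ ¬((¬F ∧ (F ∧ F)) ∧ F)
  →2  ((F ∧ T) ∨ T) ∨ ¬((¬F ∧ (F ∧ F)) ∧ F)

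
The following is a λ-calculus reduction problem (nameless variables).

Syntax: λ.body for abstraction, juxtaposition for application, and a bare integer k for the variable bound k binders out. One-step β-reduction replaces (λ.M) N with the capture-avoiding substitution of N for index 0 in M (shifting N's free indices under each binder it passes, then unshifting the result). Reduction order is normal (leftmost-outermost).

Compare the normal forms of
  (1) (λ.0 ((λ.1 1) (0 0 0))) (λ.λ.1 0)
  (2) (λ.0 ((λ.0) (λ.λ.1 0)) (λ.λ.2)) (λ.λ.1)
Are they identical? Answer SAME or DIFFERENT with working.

Answer: SAME — A ⇓ λ.λ.1 0, B ⇓ λ.λ.1 0

Reduction:
Term A:
  start: (λ.0 ((λ.1 1) (0 0 0))) (λ.λ.1 0)
  [1] (λ.λ.1 0) ((λ.(λ.λ.1 0) (λ.λ.1 0)) ((λ.λ.1 0) (λ.λ.1 0) (λ.λ.1 0)))
  [2] λ.(λ.(λ.λ.1 0) (λ.λ.1 0)) ((λ.λ.1 0) (λ.λ.1 0) (λ.λ.1 0)) 0
  [3] λ.(λ.λ.1 0) (λ.λ.1 0) 0
  [4] λ.(λ.(λ.λ.1 0) 0) 0
  [5] λ.(λ.λ.1 0) 0
  [6] λ.λ.1 0

Term B:
  start: (λ.0 ((λ.0) (λ.λ.1 0)) (λ.λ.2)) (λ.λ.1)
  [1] (λ.λ.1) ((λ.0) (λ.λ.1 0)) (λ.λ.λ.λ.1)
  [2] (λ.(λ.0) (λ.λ.1 0)) (λ.λ.λ.λ.1)
  [3] (λ.0) (λ.λ.1 0)
  [4] λ.λ.1 0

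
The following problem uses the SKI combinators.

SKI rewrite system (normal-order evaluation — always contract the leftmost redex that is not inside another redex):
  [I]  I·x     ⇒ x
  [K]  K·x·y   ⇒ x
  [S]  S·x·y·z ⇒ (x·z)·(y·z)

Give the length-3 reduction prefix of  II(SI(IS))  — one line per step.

  start: II(SI(IS))
  [1] I(SI(IS))
  [2] SI(IS)
  [3] SIS

Answer: after 3 steps: SIS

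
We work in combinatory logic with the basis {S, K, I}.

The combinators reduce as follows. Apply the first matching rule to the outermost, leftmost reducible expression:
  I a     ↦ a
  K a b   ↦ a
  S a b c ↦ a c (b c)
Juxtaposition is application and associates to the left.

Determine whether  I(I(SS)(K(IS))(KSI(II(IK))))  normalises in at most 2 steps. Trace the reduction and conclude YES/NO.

Answer: NO — after 2 steps the term is SS(K(IS))(KSI(II(IK))), not yet normal

Working:
  start: I(I(SS)(K(IS))(KSI(II(IK))))
  →1  I(SS)(K(IS))(KSI(II(IK)))
  →2  SS(K(IS))(KSI(II(IK)))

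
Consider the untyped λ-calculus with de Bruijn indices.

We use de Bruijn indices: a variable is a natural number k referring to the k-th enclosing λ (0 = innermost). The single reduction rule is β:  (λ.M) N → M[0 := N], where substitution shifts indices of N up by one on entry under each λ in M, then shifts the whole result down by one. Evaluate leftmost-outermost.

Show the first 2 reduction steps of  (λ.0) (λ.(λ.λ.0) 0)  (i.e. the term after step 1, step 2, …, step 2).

Answer: after 2 steps: λ.λ.0

Reduction:
  start: (λ.0) (λ.(λ.λ.0) 0)
  step 1: λ.(λ.λ.0) 0
  step 2: λ.λ.0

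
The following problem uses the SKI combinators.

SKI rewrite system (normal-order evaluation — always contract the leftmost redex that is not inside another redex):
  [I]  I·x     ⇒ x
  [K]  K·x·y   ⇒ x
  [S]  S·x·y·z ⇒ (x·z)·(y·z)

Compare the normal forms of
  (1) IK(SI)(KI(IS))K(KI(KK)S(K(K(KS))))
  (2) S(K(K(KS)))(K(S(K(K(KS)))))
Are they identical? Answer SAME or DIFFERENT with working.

Answer: SAME — A ⇓ S(K(K(KS)))(K(S(K(K(KS))))), B ⇓ S(K(K(KS)))(K(S(K(K(KS)))))

Working:
Term A:
  start: IK(SI)(KI(IS))K(KI(KK)S(K(K(KS))))
  step 1: K(SI)(KI(IS))K(KI(KK)S(K(K(KS))))
  step 2: SIK(KI(KK)S(K(K(KS))))
  step 3: I(KI(KK)S(K(K(KS))))(K(KI(KK)S(K(K(KS)))))
  step 4: KI(KK)S(K(K(KS)))(K(KI(KK)S(K(K(KS)))))
  step 5: IS(K(K(KS)))(K(KI(KK)S(K(K(KS)))))
  step 6: S(K(K(KS)))(K(KI(KK)S(K(K(KS)))))
  step 7: S(K(K(KS)))(K(IS(K(K(KS)))))
  step 8: S(K(K(KS)))(K(S(K(K(KS)))))

Term B:
  start: S(K(K(KS)))(K(S(K(K(KS)))))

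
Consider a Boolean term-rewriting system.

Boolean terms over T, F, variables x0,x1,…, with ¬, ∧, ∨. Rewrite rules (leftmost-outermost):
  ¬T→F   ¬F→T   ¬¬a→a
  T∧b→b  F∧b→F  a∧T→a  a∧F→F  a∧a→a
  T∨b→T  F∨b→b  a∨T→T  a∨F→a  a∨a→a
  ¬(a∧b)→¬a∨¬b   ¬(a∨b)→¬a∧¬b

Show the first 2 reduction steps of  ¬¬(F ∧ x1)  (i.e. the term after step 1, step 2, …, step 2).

Answer: after 2 steps: F

Working:
  start: ¬¬(F ∧ x1)
  →1  F ∧ x1
  →2  F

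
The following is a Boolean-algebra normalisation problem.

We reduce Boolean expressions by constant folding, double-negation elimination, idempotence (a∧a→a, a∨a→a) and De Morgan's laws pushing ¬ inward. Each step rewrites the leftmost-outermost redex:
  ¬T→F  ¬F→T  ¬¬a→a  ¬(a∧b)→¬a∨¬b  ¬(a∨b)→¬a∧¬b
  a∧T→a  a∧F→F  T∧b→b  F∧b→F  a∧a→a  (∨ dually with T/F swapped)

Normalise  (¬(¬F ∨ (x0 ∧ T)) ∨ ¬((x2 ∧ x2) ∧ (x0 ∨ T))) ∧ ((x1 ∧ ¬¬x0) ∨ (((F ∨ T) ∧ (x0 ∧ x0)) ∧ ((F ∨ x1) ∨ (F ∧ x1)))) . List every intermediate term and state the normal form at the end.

  start: (¬(¬F ∨ (x0 ∧ T)) ∨ ¬((x2 ∧ x2) ∧ (x0 ∨ T))) ∧ ((x1 ∧ ¬¬x0) ∨ (((F ∨ T) ∧ (x0 ∧ x0)) ∧ ((F ∨ x1) ∨ (F ∧ x1))))
  [1] ((¬¬F ∧ ¬(x0 ∧ T)) ∨ ¬((x2 ∧ x2) ∧ (x0 ∨ T))) ∧ ((x1 ∧ ¬¬x0) ∨ (((F ∨ T) ∧ (x0 ∧ x0)) ∧ ((F ∨ x1) ∨ (F ∧ x1))))
  [2] ((F ∧ ¬(x0 ∧ T)) ∨ ¬((x2 ∧ x2) ∧ (x0 ∨ T))) ∧ ((x1 ∧ ¬¬x0) ∨ (((F ∨ T) ∧ (x0 ∧ x0)) ∧ ((F ∨ x1) ∨ (F ∧ x1))))
  [3] (F ∨ ¬((x2 ∧ x2) ∧ (x0 ∨ T))) ∧ ((x1 ∧ ¬¬x0) ∨ (((F ∨ T) ∧ (x0 ∧ x0)) ∧ ((F ∨ x1) ∨ (F ∧ x1))))
  [4] ¬((x2 ∧ x2) ∧ (x0 ∨ T)) ∧ ((x1 ∧ ¬¬x0) ∨ (((F ∨ T) ∧ (x0 ∧ x0)) ∧ ((F ∨ x1) ∨ (F ∧ x1))))
  [5] (¬(x2 ∧ x2) ∨ ¬(x0 ∨ T)) ∧ ((x1 ∧ ¬¬x0) ∨ (((F ∨ T) ∧ (x0 ∧ x0)) ∧ ((F ∨ x1) ∨ (F ∧ x1))))
  [6] ((¬x2 ∨ ¬x2) ∨ ¬(x0 ∨ T)) ∧ ((x1 ∧ ¬¬x0) ∨ (((F ∨ T) ∧ (x0 ∧ x0)) ∧ ((F ∨ x1) ∨ (F ∧ x1))))
  [7] (¬x2 ∨ ¬(x0 ∨ T)) ∧ ((x1 ∧ ¬¬x0) ∨ (((F ∨ T) ∧ (x0 ∧ x0)) ∧ ((F ∨ x1) ∨ (F ∧ x1))))
  [8] (¬x2 ∨ (¬x0 ∧ ¬T)) ∧ ((x1 ∧ ¬¬x0) ∨ (((F ∨ T) ∧ (x0 ∧ x0)) ∧ ((F ∨ x1) ∨ (F ∧ x1))))
  [9] (¬x2 ∨ (¬x0 ∧ F)) ∧ ((x1 ∧ ¬¬x0) ∨ (((F ∨ T) ∧ (x0 ∧ x0)) ∧ ((F ∨ x1) ∨ (F ∧ x1))))
  [10] (¬x2 ∨ F) ∧ ((x1 ∧ ¬¬x0) ∨ (((F ∨ T) ∧ (x0 ∧ x0)) ∧ ((F ∨ x1) ∨ (F ∧ x1))))
  [11] ¬x2 ∧ ((x1 ∧ ¬¬x0) ∨ (((F ∨ T) ∧ (x0 ∧ x0)) ∧ ((F ∨ x1) ∨ (F ∧ x1))))
  [12] ¬x2 ∧ ((x1 ∧ x0) ∨ (((F ∨ T) ∧ (x0 ∧ x0)) ∧ ((F ∨ x1) ∨ (F ∧ x1))))
  [13] ¬x2 ∧ ((x1 ∧ x0) ∨ ((T ∧ (x0 ∧ x0)) ∧ ((F ∨ x1) ∨ (F ∧ x1))))
  [14] ¬x2 ∧ ((x1 ∧ x0) ∨ ((x0 ∧ x0) ∧ ((F ∨ x1) ∨ (F ∧ x1))))
  [15] ¬x2 ∧ ((x1 ∧ x0) ∨ (x0 ∧ ((F ∨ x1) ∨ (F ∧ x1))))
  [16] ¬x2 ∧ ((x1 ∧ x0) ∨ (x0 ∧ (x1 ∨ (F ∧ x1))))
  [17] ¬x2 ∧ ((x1 ∧ x0) ∨ (x0 ∧ (x1 ∨ F)))
  [18] ¬x2 ∧ ((x1 ∧ x0) ∨ (x0 ∧ x1))

Answer: normal form = ¬x2 ∧ ((x1 ∧ x0) ∨ (x0 ∧ x1))  (in 18 steps)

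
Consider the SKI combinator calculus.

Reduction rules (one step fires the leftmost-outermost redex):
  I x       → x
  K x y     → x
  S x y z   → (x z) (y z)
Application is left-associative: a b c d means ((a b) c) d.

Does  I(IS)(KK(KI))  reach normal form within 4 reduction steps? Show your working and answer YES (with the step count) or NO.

Answer: YES — reaches normal form SK in 3 ≤ 4 steps

Working:
  start: I(IS)(KK(KI))
  step 1: IS(KK(KI))
  step 2: S(KK(KI))
  step 3: SK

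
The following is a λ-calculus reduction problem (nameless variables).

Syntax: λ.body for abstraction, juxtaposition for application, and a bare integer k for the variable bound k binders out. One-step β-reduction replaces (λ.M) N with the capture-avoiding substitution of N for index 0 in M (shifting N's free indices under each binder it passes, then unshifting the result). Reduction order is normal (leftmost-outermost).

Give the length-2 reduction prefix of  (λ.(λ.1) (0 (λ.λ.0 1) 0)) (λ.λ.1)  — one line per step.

  start: (λ.(λ.1) (0 (λ.λ.0 1) 0)) (λ.λ.1)
  step 1: (λ.λ.λ.1) ((λ.λ.1) (λ.λ.0 1) (λ.λ.1))
  step 2: λ.λ.1

Answer: after 2 steps: λ.λ.1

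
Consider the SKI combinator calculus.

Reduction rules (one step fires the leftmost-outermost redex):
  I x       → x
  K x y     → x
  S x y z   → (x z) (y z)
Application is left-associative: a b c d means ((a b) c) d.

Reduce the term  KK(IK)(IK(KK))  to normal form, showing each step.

Answer: normal form = K(K(KK))  (in 2 steps)

Derivation:
  start: KK(IK)(IK(KK))
  →1  K(IK(KK))
  →2  K(K(KK))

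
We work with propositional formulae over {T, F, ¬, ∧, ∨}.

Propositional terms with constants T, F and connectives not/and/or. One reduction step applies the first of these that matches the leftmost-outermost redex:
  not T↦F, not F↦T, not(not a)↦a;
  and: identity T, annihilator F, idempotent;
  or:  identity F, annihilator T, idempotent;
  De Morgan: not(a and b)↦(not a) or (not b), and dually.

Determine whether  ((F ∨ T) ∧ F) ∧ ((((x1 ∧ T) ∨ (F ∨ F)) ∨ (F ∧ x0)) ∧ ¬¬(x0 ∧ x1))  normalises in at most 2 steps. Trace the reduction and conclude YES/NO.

Answer: YES — reaches normal form F in 2 ≤ 2 steps

Working:
  start: ((F ∨ T) ∧ F) ∧ ((((x1 ∧ T) ∨ (F ∨ F)) ∨ (F ∧ x0)) ∧ ¬¬(x0 ∧ x1))
  →1  F ∧ ((((x1 ∧ T) ∨ (F ∨ F)) ∨ (F ∧ x0)) ∧ ¬¬(x0 ∧ x1))
  →2  F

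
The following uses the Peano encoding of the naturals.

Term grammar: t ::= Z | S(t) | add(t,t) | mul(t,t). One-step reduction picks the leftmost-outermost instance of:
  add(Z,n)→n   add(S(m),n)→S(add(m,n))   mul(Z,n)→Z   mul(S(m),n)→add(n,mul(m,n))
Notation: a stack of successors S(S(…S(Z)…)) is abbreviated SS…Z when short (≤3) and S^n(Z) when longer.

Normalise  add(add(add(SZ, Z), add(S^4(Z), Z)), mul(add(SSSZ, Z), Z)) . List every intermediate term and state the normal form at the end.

  start: add(add(add(SZ, Z), add(S^4(Z), Z)), mul(add(SSSZ, Z), Z))
  step 1: add(add(S(add(Z, Z)), add(S^4(Z), Z)), mul(add(SSSZ, Z), Z))
  step 2: add(S(add(add(Z, Z), add(S^4(Z), Z))), mul(add(SSSZ, Z), Z))
  step 3: S(add(add(add(Z, Z), add(S^4(Z), Z)), mul(add(SSSZ, Z), Z)))
  step 4: S(add(add(Z, add(S^4(Z), Z)), mul(add(SSSZ, Z), Z)))
  step 5: S(add(add(S^4(Z), Z), mul(add(SSSZ, Z), Z)))
  step 6: S(add(S(add(SSSZ, Z)), mul(add(SSSZ, Z), Z)))
  step 7: S(S(add(add(SSSZ, Z), mul(add(SSSZ, Z), Z))))
  step 8: S(S(add(S(add(SSZ, Z)), mul(add(SSSZ, Z), Z))))
  step 9: S(S(S(add(add(SSZ, Z), mul(add(SSSZ, Z), Z)))))
  step 10: S(S(S(add(S(add(SZ, Z)), mul(add(SSSZ, Z), Z)))))
  step 11: S(S(S(S(add(add(SZ, Z), mul(add(SSSZ, Z), Z))))))
  step 12: S(S(S(S(add(S(add(Z, Z)), mul(add(SSSZ, Z), Z))))))
  step 13: S(S(S(S(S(add(add(Z, Z), mul(add(SSSZ, Z), Z)))))))
  step 14: S(S(S(S(S(add(Z, mul(add(SSSZ, Z), Z)))))))
  step 15: S(S(S(S(S(mul(add(SSSZ, Z), Z))))))
  step 16: S(S(S(S(S(mul(S(add(SSZ, Z)), Z))))))
  step 17: S(S(S(S(S(add(Z, mul(add(SSZ, Z), Z)))))))
  step 18: S(S(S(S(S(mul(add(SSZ, Z), Z))))))
  step 19: S(S(S(S(S(mul(S(add(SZ, Z)), Z))))))
  step 20: S(S(S(S(S(add(Z, mul(add(SZ, Z), Z)))))))
  step 21: S(S(S(S(S(mul(add(SZ, Z), Z))))))
  step 22: S(S(S(S(S(mul(S(add(Z, Z)), Z))))))
  step 23: S(S(S(S(S(add(Z, mul(add(Z, Z), Z)))))))
  step 24: S(S(S(S(S(mul(add(Z, Z), Z))))))
  step 25: S(S(S(S(S(mul(Z, Z))))))
  step 26: S^5(Z)

Answer: normal form = S^5(Z)  (in 26 steps)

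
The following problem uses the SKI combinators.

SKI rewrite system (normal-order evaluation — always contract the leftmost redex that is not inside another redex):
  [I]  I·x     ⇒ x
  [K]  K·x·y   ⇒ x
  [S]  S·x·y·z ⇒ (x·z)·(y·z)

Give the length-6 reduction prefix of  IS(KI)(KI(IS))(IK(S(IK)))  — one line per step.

  start: IS(KI)(KI(IS))(IK(S(IK)))
  →1  S(KI)(KI(IS))(IK(S(IK)))
  →2  KI(IK(S(IK)))(KI(IS)(IK(S(IK))))
  →3  I(KI(IS)(IK(S(IK))))
  →4  KI(IS)(IK(S(IK)))
  →5  I(IK(S(IK)))
  →6  IK(S(IK))

Answer: after 6 steps: IK(S(IK))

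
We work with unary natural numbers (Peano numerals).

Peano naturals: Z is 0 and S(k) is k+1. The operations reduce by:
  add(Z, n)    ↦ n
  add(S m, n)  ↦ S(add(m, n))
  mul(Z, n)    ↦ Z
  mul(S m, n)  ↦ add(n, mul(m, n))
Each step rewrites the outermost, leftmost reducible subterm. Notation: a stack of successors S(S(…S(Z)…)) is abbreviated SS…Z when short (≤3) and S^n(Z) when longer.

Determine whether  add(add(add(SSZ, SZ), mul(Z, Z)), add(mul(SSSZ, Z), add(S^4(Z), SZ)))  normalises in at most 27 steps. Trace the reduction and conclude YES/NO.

  start: add(add(add(SSZ, SZ), mul(Z, Z)), add(mul(SSSZ, Z), add(S^4(Z), SZ)))
  →1  add(add(S(add(SZ, SZ)), mul(Z, Z)), add(mul(SSSZ, Z), add(S^4(Z), SZ)))
  →2  add(S(add(add(SZ, SZ), mul(Z, Z))), add(mul(SSSZ, Z), add(S^4(Z), SZ)))
  →3  S(add(add(add(SZ, SZ), mul(Z, Z)), add(mul(SSSZ, Z), add(S^4(Z), SZ))))
  →4  S(add(add(S(add(Z, SZ)), mul(Z, Z)), add(mul(SSSZ, Z), add(S^4(Z), SZ))))
  →5  S(add(S(add(add(Z, SZ), mul(Z, Z))), add(mul(SSSZ, Z), add(S^4(Z), SZ))))
  →6  S(S(add(add(add(Z, SZ), mul(Z, Z)), add(mul(SSSZ, Z), add(S^4(Z), SZ)))))
  →7  S(S(add(add(SZ, mul(Z, Z)), add(mul(SSSZ, Z), add(S^4(Z), SZ)))))
  →8  S(S(add(S(add(Z, mul(Z, Z))), add(mul(SSSZ, Z), add(S^4(Z), SZ)))))
  →9  S(S(S(add(add(Z, mul(Z, Z)), add(mul(SSSZ, Z), add(S^4(Z), SZ))))))
  →10  S(S(S(add(mul(Z, Z), add(mul(SSSZ, Z), add(S^4(Z), SZ))))))
  →11  S(S(S(add(Z, add(mul(SSSZ, Z), add(S^4(Z), SZ))))))
  →12  S(S(S(add(mul(SSSZ, Z), add(S^4(Z), SZ)))))
  →13  S(S(S(add(add(Z, mul(SSZ, Z)), add(S^4(Z), SZ)))))
  →14  S(S(S(add(mul(SSZ, Z), add(S^4(Z), SZ)))))
  →15  S(S(S(add(add(Z, mul(SZ, Z)), add(S^4(Z), SZ)))))
  →16  S(S(S(add(mul(SZ, Z), add(S^4(Z), SZ)))))
  →17  S(S(S(add(add(Z, mul(Z, Z)), add(S^4(Z), SZ)))))
  →18  S(S(S(add(mul(Z, Z), add(S^4(Z), SZ)))))
  →19  S(S(S(add(Z, add(S^4(Z), SZ)))))
  →20  S(S(S(add(S^4(Z), SZ))))
  →21  S(S(S(S(add(SSSZ, SZ)))))
  →22  S(S(S(S(S(add(SSZ, SZ))))))
  →23  S(S(S(S(S(S(add(SZ, SZ)))))))
  →24  S(S(S(S(S(S(S(add(Z, SZ))))))))
  →25  S^8(Z)

Answer: YES — reaches normal form S^8(Z) in 25 ≤ 27 steps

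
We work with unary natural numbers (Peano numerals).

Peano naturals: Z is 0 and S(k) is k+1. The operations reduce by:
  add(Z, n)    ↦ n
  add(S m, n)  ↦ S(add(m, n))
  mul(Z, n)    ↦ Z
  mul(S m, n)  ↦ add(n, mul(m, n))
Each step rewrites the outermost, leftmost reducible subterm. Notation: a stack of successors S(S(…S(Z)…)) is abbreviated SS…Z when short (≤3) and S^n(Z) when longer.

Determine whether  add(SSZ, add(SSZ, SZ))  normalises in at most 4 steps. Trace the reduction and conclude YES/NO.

Answer: NO — after 4 steps the term is S(S(S(add(SZ, SZ)))), not yet normal

Reduction:
  start: add(SSZ, add(SSZ, SZ))
  [1] S(add(SZ, add(SSZ, SZ)))
  [2] S(S(add(Z, add(SSZ, SZ))))
  [3] S(S(add(SSZ, SZ)))
  [4] S(S(S(add(SZ, SZ))))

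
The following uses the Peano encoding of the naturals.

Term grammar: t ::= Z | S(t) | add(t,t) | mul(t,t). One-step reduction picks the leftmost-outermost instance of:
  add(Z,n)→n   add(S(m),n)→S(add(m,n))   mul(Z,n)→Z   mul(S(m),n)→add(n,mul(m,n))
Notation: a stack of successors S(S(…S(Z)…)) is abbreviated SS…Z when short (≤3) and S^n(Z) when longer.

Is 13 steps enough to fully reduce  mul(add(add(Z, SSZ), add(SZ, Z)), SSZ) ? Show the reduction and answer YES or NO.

  start: mul(add(add(Z, SSZ), add(SZ, Z)), SSZ)
  [1] mul(add(SSZ, add(SZ, Z)), SSZ)
  [2] mul(S(add(SZ, add(SZ, Z))), SSZ)
  [3] add(SSZ, mul(add(SZ, add(SZ, Z)), SSZ))
  [4] S(add(SZ, mul(add(SZ, add(SZ, Z)), SSZ)))
  [5] S(S(add(Z, mul(add(SZ, add(SZ, Z)), SSZ))))
  [6] S(S(mul(add(SZ, add(SZ, Z)), SSZ)))
  [7] S(S(mul(S(add(Z, add(SZ, Z))), SSZ)))
  [8] S(S(add(SSZ, mul(add(Z, add(SZ, Z)), SSZ))))
  [9] S(S(S(add(SZ, mul(add(Z, add(SZ, Z)), SSZ)))))
  [10] S(S(S(S(add(Z, mul(add(Z, add(SZ, Z)), SSZ))))))
  [11] S(S(S(S(mul(add(Z, add(SZ, Z)), SSZ)))))
  [12] S(S(S(S(mul(add(SZ, Z), SSZ)))))
  [13] S(S(S(S(mul(S(add(Z, Z)), SSZ)))))

Answer: NO — after 13 steps the term is S(S(S(S(mul(S(add(Z, Z)), SSZ))))), not yet normal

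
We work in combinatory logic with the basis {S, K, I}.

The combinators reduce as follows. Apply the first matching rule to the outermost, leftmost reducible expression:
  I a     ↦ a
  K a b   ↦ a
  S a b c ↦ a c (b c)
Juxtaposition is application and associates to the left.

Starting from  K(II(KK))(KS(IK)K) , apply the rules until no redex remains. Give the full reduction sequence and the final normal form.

Answer: normal form = KK  (in 3 steps)

Working:
  start: K(II(KK))(KS(IK)K)
  [1] II(KK)
  [2] I(KK)
  [3] KK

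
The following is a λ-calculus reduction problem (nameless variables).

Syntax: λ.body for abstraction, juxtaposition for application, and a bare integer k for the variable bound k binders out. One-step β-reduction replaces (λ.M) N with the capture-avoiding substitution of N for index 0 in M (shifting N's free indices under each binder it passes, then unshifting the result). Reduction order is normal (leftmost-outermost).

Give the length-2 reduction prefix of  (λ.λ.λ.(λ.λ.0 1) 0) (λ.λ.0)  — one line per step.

  start: (λ.λ.λ.(λ.λ.0 1) 0) (λ.λ.0)
  step 1: λ.λ.(λ.λ.0 1) 0
  step 2: λ.λ.λ.0 1

Answer: after 2 steps: λ.λ.λ.0 1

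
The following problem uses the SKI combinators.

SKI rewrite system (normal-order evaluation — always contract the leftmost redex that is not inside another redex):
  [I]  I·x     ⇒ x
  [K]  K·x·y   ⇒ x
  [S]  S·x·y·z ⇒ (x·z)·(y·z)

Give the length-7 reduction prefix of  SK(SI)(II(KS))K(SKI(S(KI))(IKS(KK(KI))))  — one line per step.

Answer: after 7 steps: S(S(KI)(IKS(KK(KI))))

Derivation:
  start: SK(SI)(II(KS))K(SKI(S(KI))(IKS(KK(KI))))
  →1  K(II(KS))(SI(II(KS)))K(SKI(S(KI))(IKS(KK(KI))))
  →2  II(KS)K(SKI(S(KI))(IKS(KK(KI))))
  →3  I(KS)K(SKI(S(KI))(IKS(KK(KI))))
  →4  KSK(SKI(S(KI))(IKS(KK(KI))))
  →5  S(SKI(S(KI))(IKS(KK(KI))))
  →6  S(K(S(KI))(I(S(KI)))(IKS(KK(KI))))
  →7  S(S(KI)(IKS(KK(KI))))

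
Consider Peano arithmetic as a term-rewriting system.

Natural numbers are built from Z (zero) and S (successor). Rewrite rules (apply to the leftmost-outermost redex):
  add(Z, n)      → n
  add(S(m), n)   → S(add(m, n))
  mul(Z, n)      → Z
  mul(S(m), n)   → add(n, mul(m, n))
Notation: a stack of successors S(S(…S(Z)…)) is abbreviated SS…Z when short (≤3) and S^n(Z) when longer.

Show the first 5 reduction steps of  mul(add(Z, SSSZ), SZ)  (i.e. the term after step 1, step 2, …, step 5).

Answer: after 5 steps: S(add(SZ, mul(SZ, SZ)))

Working:
  start: mul(add(Z, SSSZ), SZ)
  →1  mul(SSSZ, SZ)
  →2  add(SZ, mul(SSZ, SZ))
  →3  S(add(Z, mul(SSZ, SZ)))
  →4  S(mul(SSZ, SZ))
  →5  S(add(SZ, mul(SZ, SZ)))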